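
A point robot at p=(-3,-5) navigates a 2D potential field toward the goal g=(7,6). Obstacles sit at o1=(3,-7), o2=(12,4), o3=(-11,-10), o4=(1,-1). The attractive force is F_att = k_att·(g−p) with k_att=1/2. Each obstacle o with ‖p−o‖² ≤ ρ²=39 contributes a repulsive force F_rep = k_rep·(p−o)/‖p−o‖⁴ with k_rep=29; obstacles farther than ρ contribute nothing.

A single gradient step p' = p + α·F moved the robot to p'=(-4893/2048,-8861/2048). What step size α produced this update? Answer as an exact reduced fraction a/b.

α = 1/8

F_att = 1/2·(g−p) = 1/2·(10,11) = (5.0000,5.5000)
o1: d²=40 > ρ²=39 → inactive
o2: d²=306 > ρ²=39 → inactive
o3: d²=89 > ρ²=39 → inactive
o4: d²=32 ≤ ρ²=39; F_rep = 29·(-4,-4)/32² = (-0.1133,-0.1133)
F = F_att + ΣF_rep = (4.8867,5.3867)
Δp = p'−p = (0.6108,0.6733); α = Δx/Fx = (1251/2048) / (1251/256) = 1/8
check: Δy/Fy = (1379/2048) / (1379/256) = 1/8 ✓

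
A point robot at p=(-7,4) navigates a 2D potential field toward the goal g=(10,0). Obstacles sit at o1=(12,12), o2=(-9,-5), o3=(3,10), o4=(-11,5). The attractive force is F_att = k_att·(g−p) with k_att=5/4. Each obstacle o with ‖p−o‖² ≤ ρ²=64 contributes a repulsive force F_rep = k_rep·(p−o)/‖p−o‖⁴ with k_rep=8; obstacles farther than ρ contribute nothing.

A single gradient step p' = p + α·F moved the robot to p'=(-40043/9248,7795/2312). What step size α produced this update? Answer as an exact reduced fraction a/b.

α = 1/8

F_att = 5/4·(g−p) = 5/4·(17,-4) = (21.2500,-5.0000)
o1: d²=425 > ρ²=64 → inactive
o2: d²=85 > ρ²=64 → inactive
o3: d²=136 > ρ²=64 → inactive
o4: d²=17 ≤ ρ²=64; F_rep = 8·(4,-1)/17² = (0.1107,-0.0277)
F = F_att + ΣF_rep = (21.3607,-5.0277)
Δp = p'−p = (2.6701,-0.6285); α = Δx/Fx = (24693/9248) / (24693/1156) = 1/8
check: Δy/Fy = (-1453/2312) / (-1453/289) = 1/8 ✓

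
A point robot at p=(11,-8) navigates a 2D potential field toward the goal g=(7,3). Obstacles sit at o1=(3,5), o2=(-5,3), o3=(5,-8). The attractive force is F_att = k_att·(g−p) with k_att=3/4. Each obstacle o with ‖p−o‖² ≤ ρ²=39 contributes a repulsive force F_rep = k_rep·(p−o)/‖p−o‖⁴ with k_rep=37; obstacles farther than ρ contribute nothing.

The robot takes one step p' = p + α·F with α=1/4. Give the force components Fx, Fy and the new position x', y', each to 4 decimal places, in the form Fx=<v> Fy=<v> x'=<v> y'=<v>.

Fx=-2.8287 Fy=8.2500 x'=10.2928 y'=-5.9375

F_att = 3/4·(g−p) = 3/4·(-4,11) = (-3.0000,8.2500)
o1: d²=233 > ρ²=39 → inactive
o2: d²=377 > ρ²=39 → inactive
o3: d²=36 ≤ ρ²=39; F_rep = 37·(6,0)/36² = (0.1713,0.0000)
F = F_att + ΣF_rep = (-2.8287,8.2500)
p' = p + 1/4·F = (10.2928,-5.9375)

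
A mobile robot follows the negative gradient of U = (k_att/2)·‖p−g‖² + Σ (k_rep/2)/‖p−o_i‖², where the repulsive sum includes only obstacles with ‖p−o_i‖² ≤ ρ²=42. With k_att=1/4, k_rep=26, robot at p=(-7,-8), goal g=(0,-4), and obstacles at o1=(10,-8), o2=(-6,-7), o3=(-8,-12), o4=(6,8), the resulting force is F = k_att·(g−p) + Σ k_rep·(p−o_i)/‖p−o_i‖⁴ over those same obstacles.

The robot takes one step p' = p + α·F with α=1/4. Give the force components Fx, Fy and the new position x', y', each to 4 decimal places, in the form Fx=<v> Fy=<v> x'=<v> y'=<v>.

Fx=-4.6600 Fy=-5.1401 x'=-8.1650 y'=-9.2850

F_att = 1/4·(g−p) = 1/4·(7,4) = (1.7500,1.0000)
o1: d²=289 > ρ²=42 → inactive
o2: d²=2 ≤ ρ²=42; F_rep = 26·(-1,-1)/2² = (-6.5000,-6.5000)
o3: d²=17 ≤ ρ²=42; F_rep = 26·(1,4)/17² = (0.0900,0.3599)
o4: d²=425 > ρ²=42 → inactive
F = F_att + ΣF_rep = (-4.6600,-5.1401)
p' = p + 1/4·F = (-8.1650,-9.2850)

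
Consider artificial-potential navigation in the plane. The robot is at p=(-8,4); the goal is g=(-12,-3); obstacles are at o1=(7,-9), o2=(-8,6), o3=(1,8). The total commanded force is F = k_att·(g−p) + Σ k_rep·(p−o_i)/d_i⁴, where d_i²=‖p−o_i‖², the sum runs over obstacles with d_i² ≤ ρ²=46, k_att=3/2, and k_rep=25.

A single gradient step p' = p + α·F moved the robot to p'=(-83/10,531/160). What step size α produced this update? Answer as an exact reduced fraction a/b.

F_att = 3/2·(g−p) = 3/2·(-4,-7) = (-6.0000,-10.5000)
o1: d²=394 > ρ²=46 → inactive
o2: d²=4 ≤ ρ²=46; F_rep = 25·(0,-2)/4² = (0.0000,-3.1250)
o3: d²=97 > ρ²=46 → inactive
F = F_att + ΣF_rep = (-6.0000,-13.6250)
Δp = p'−p = (-0.3000,-0.6813); α = Δx/Fx = (-3/10) / (-6) = 1/20
check: Δy/Fy = (-109/160) / (-109/8) = 1/20 ✓

α = 1/20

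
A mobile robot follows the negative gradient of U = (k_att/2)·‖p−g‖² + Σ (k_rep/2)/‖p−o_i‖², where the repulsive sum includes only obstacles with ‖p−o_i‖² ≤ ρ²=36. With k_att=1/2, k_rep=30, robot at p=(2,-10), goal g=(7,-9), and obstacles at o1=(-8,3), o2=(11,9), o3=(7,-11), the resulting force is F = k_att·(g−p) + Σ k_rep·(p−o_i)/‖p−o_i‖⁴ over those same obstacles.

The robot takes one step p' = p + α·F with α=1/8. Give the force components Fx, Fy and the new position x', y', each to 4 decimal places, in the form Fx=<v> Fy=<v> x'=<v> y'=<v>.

Fx=2.2781 Fy=0.5444 x'=2.2848 y'=-9.9320

F_att = 1/2·(g−p) = 1/2·(5,1) = (2.5000,0.5000)
o1: d²=269 > ρ²=36 → inactive
o2: d²=442 > ρ²=36 → inactive
o3: d²=26 ≤ ρ²=36; F_rep = 30·(-5,1)/26² = (-0.2219,0.0444)
F = F_att + ΣF_rep = (2.2781,0.5444)
p' = p + 1/8·F = (2.2848,-9.9320)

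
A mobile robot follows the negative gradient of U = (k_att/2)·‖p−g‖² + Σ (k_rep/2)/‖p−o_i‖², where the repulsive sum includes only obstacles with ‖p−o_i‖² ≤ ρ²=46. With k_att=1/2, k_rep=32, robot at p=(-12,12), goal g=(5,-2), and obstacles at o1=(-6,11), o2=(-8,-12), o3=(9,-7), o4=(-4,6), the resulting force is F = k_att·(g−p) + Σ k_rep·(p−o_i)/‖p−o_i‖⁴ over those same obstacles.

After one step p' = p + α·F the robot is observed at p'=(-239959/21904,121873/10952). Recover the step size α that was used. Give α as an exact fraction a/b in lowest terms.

α = 1/8

F_att = 1/2·(g−p) = 1/2·(17,-14) = (8.5000,-7.0000)
o1: d²=37 ≤ ρ²=46; F_rep = 32·(-6,1)/37² = (-0.1402,0.0234)
o2: d²=592 > ρ²=46 → inactive
o3: d²=802 > ρ²=46 → inactive
o4: d²=100 > ρ²=46 → inactive
F = F_att + ΣF_rep = (8.3598,-6.9766)
Δp = p'−p = (1.0450,-0.8721); α = Δx/Fx = (22889/21904) / (22889/2738) = 1/8
check: Δy/Fy = (-9551/10952) / (-9551/1369) = 1/8 ✓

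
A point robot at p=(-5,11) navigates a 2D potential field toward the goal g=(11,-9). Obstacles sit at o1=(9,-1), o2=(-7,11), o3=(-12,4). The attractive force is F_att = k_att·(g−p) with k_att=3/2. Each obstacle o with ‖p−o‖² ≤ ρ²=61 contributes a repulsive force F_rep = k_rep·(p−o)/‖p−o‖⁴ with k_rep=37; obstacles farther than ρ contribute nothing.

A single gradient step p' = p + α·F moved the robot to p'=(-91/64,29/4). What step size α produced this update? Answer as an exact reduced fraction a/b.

α = 1/8

F_att = 3/2·(g−p) = 3/2·(16,-20) = (24.0000,-30.0000)
o1: d²=340 > ρ²=61 → inactive
o2: d²=4 ≤ ρ²=61; F_rep = 37·(2,0)/4² = (4.6250,0.0000)
o3: d²=98 > ρ²=61 → inactive
F = F_att + ΣF_rep = (28.6250,-30.0000)
Δp = p'−p = (3.5781,-3.7500); α = Δx/Fx = (229/64) / (229/8) = 1/8
check: Δy/Fy = (-15/4) / (-30) = 1/8 ✓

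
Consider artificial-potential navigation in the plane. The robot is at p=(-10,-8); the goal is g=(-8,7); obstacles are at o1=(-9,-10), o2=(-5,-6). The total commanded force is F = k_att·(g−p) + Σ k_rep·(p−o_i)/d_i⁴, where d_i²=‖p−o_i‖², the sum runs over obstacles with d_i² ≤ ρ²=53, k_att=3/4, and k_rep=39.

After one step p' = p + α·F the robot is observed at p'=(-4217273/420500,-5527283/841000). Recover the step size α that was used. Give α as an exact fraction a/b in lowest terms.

F_att = 3/4·(g−p) = 3/4·(2,15) = (1.5000,11.2500)
o1: d²=5 ≤ ρ²=53; F_rep = 39·(-1,2)/5² = (-1.5600,3.1200)
o2: d²=29 ≤ ρ²=53; F_rep = 39·(-5,-2)/29² = (-0.2319,-0.0927)
F = F_att + ΣF_rep = (-0.2919,14.2773)
Δp = p'−p = (-0.0292,1.4277); α = Δx/Fx = (-12273/420500) / (-12273/42050) = 1/10
check: Δy/Fy = (1200717/841000) / (1200717/84100) = 1/10 ✓

α = 1/10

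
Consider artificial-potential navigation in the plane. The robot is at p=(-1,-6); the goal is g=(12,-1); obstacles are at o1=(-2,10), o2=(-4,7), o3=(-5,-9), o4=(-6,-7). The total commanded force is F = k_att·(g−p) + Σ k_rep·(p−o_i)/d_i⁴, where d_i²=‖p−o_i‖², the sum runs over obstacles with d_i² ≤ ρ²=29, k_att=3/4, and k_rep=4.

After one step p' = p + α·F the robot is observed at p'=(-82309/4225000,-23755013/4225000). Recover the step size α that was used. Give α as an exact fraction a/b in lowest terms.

F_att = 3/4·(g−p) = 3/4·(13,5) = (9.7500,3.7500)
o1: d²=257 > ρ²=29 → inactive
o2: d²=178 > ρ²=29 → inactive
o3: d²=25 ≤ ρ²=29; F_rep = 4·(4,3)/25² = (0.0256,0.0192)
o4: d²=26 ≤ ρ²=29; F_rep = 4·(5,1)/26² = (0.0296,0.0059)
F = F_att + ΣF_rep = (9.8052,3.7751)
Δp = p'−p = (0.9805,0.3775); α = Δx/Fx = (4142691/4225000) / (4142691/422500) = 1/10
check: Δy/Fy = (1594987/4225000) / (1594987/422500) = 1/10 ✓

α = 1/10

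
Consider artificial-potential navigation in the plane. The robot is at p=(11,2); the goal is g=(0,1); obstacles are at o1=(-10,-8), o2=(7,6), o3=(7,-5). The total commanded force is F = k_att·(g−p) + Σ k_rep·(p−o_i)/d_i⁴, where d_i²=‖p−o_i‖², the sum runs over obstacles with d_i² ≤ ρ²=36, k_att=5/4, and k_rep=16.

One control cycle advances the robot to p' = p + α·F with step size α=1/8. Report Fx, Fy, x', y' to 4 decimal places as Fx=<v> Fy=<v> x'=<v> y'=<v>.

Fx=-13.6875 Fy=-1.3125 x'=9.2891 y'=1.8359

F_att = 5/4·(g−p) = 5/4·(-11,-1) = (-13.7500,-1.2500)
o1: d²=541 > ρ²=36 → inactive
o2: d²=32 ≤ ρ²=36; F_rep = 16·(4,-4)/32² = (0.0625,-0.0625)
o3: d²=65 > ρ²=36 → inactive
F = F_att + ΣF_rep = (-13.6875,-1.3125)
p' = p + 1/8·F = (9.2891,1.8359)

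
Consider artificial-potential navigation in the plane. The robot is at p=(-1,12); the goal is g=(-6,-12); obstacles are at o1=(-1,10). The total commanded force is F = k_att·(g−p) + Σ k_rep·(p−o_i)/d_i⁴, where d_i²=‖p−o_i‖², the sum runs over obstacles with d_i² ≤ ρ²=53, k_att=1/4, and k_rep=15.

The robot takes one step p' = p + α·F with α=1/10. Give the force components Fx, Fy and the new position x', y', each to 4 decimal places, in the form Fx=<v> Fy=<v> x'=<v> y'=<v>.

F_att = 1/4·(g−p) = 1/4·(-5,-24) = (-1.2500,-6.0000)
o1: d²=4 ≤ ρ²=53; F_rep = 15·(0,2)/4² = (0.0000,1.8750)
F = F_att + ΣF_rep = (-1.2500,-4.1250)
p' = p + 1/10·F = (-1.1250,11.5875)

Fx=-1.2500 Fy=-4.1250 x'=-1.1250 y'=11.5875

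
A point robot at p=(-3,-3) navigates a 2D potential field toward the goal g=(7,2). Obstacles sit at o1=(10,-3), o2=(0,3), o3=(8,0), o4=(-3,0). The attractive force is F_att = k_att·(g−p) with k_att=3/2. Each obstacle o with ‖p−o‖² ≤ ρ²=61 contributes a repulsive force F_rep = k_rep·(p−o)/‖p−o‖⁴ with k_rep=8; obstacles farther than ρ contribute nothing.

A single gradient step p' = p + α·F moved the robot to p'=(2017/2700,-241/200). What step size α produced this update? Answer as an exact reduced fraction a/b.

α = 1/4

F_att = 3/2·(g−p) = 3/2·(10,5) = (15.0000,7.5000)
o1: d²=169 > ρ²=61 → inactive
o2: d²=45 ≤ ρ²=61; F_rep = 8·(-3,-6)/45² = (-0.0119,-0.0237)
o3: d²=130 > ρ²=61 → inactive
o4: d²=9 ≤ ρ²=61; F_rep = 8·(0,-3)/9² = (0.0000,-0.2963)
F = F_att + ΣF_rep = (14.9881,7.1800)
Δp = p'−p = (3.7470,1.7950); α = Δx/Fx = (10117/2700) / (10117/675) = 1/4
check: Δy/Fy = (359/200) / (359/50) = 1/4 ✓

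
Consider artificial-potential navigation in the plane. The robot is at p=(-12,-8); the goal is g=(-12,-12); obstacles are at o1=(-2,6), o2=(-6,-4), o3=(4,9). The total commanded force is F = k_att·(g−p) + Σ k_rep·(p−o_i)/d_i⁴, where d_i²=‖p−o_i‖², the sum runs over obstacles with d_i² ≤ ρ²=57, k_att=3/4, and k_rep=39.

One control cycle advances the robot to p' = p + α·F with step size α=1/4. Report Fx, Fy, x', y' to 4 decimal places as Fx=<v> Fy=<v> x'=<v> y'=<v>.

F_att = 3/4·(g−p) = 3/4·(0,-4) = (0.0000,-3.0000)
o1: d²=296 > ρ²=57 → inactive
o2: d²=52 ≤ ρ²=57; F_rep = 39·(-6,-4)/52² = (-0.0865,-0.0577)
o3: d²=545 > ρ²=57 → inactive
F = F_att + ΣF_rep = (-0.0865,-3.0577)
p' = p + 1/4·F = (-12.0216,-8.7644)

Fx=-0.0865 Fy=-3.0577 x'=-12.0216 y'=-8.7644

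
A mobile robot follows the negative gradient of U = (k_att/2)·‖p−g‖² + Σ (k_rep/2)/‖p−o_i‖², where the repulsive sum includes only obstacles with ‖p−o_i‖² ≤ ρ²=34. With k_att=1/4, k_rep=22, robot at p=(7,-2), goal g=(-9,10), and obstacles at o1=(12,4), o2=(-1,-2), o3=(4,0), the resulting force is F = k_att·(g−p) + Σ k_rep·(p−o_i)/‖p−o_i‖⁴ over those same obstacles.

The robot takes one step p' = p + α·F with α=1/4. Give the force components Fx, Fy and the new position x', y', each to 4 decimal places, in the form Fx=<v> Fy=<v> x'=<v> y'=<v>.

F_att = 1/4·(g−p) = 1/4·(-16,12) = (-4.0000,3.0000)
o1: d²=61 > ρ²=34 → inactive
o2: d²=64 > ρ²=34 → inactive
o3: d²=13 ≤ ρ²=34; F_rep = 22·(3,-2)/13² = (0.3905,-0.2604)
F = F_att + ΣF_rep = (-3.6095,2.7396)
p' = p + 1/4·F = (6.0976,-1.3151)

Fx=-3.6095 Fy=2.7396 x'=6.0976 y'=-1.3151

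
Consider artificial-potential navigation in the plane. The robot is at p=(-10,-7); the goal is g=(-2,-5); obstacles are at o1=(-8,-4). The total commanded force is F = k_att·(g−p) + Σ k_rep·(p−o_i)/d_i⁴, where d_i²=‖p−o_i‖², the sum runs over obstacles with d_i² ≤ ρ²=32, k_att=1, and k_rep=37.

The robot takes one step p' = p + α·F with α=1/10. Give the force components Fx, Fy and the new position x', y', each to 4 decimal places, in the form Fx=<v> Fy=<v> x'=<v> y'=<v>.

F_att = 1·(g−p) = 1·(8,2) = (8.0000,2.0000)
o1: d²=13 ≤ ρ²=32; F_rep = 37·(-2,-3)/13² = (-0.4379,-0.6568)
F = F_att + ΣF_rep = (7.5621,1.3432)
p' = p + 1/10·F = (-9.2438,-6.8657)

Fx=7.5621 Fy=1.3432 x'=-9.2438 y'=-6.8657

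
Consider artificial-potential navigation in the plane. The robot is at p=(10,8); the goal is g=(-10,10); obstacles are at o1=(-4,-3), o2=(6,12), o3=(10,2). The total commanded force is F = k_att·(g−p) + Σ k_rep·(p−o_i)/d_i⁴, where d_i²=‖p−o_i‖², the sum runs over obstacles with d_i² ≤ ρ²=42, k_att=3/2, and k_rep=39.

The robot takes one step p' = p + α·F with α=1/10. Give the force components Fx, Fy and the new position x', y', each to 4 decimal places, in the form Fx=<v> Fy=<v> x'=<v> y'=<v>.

F_att = 3/2·(g−p) = 3/2·(-20,2) = (-30.0000,3.0000)
o1: d²=317 > ρ²=42 → inactive
o2: d²=32 ≤ ρ²=42; F_rep = 39·(4,-4)/32² = (0.1523,-0.1523)
o3: d²=36 ≤ ρ²=42; F_rep = 39·(0,6)/36² = (0.0000,0.1806)
F = F_att + ΣF_rep = (-29.8477,3.0282)
p' = p + 1/10·F = (7.0152,8.3028)

Fx=-29.8477 Fy=3.0282 x'=7.0152 y'=8.3028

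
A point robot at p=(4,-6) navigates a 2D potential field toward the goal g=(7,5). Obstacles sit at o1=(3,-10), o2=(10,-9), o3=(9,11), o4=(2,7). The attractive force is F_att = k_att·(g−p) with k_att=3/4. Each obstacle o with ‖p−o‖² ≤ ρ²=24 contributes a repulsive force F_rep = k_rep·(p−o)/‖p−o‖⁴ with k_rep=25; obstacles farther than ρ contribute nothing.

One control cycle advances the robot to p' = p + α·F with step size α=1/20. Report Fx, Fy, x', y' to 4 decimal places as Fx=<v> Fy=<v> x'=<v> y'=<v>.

Fx=2.3365 Fy=8.5960 x'=4.1168 y'=-5.5702

F_att = 3/4·(g−p) = 3/4·(3,11) = (2.2500,8.2500)
o1: d²=17 ≤ ρ²=24; F_rep = 25·(1,4)/17² = (0.0865,0.3460)
o2: d²=45 > ρ²=24 → inactive
o3: d²=314 > ρ²=24 → inactive
o4: d²=173 > ρ²=24 → inactive
F = F_att + ΣF_rep = (2.3365,8.5960)
p' = p + 1/20·F = (4.1168,-5.5702)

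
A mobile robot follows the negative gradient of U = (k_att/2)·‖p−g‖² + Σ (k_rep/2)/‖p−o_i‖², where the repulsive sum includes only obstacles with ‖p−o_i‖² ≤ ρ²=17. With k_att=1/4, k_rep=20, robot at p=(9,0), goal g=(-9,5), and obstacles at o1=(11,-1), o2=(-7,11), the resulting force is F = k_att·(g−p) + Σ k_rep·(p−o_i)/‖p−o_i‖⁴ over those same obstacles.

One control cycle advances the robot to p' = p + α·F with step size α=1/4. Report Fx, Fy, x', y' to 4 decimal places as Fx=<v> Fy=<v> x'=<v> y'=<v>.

Fx=-6.1000 Fy=2.0500 x'=7.4750 y'=0.5125

F_att = 1/4·(g−p) = 1/4·(-18,5) = (-4.5000,1.2500)
o1: d²=5 ≤ ρ²=17; F_rep = 20·(-2,1)/5² = (-1.6000,0.8000)
o2: d²=377 > ρ²=17 → inactive
F = F_att + ΣF_rep = (-6.1000,2.0500)
p' = p + 1/4·F = (7.4750,0.5125)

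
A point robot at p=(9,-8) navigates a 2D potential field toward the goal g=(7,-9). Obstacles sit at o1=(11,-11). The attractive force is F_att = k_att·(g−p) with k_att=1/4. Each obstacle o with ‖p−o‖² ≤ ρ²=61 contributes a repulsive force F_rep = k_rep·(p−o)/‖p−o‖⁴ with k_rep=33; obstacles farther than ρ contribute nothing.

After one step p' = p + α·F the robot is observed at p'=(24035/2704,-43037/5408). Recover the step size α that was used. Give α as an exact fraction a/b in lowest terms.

α = 1/8

F_att = 1/4·(g−p) = 1/4·(-2,-1) = (-0.5000,-0.2500)
o1: d²=13 ≤ ρ²=61; F_rep = 33·(-2,3)/13² = (-0.3905,0.5858)
F = F_att + ΣF_rep = (-0.8905,0.3358)
Δp = p'−p = (-0.1113,0.0420); α = Δx/Fx = (-301/2704) / (-301/338) = 1/8
check: Δy/Fy = (227/5408) / (227/676) = 1/8 ✓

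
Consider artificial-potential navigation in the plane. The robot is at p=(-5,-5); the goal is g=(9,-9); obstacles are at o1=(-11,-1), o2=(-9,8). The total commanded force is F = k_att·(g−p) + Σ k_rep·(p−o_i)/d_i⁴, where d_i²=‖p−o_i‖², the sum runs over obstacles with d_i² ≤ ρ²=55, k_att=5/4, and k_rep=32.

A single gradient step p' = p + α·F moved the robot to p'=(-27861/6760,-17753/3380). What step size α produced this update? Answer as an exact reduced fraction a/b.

F_att = 5/4·(g−p) = 5/4·(14,-4) = (17.5000,-5.0000)
o1: d²=52 ≤ ρ²=55; F_rep = 32·(6,-4)/52² = (0.0710,-0.0473)
o2: d²=185 > ρ²=55 → inactive
F = F_att + ΣF_rep = (17.5710,-5.0473)
Δp = p'−p = (0.8786,-0.2524); α = Δx/Fx = (5939/6760) / (5939/338) = 1/20
check: Δy/Fy = (-853/3380) / (-853/169) = 1/20 ✓

α = 1/20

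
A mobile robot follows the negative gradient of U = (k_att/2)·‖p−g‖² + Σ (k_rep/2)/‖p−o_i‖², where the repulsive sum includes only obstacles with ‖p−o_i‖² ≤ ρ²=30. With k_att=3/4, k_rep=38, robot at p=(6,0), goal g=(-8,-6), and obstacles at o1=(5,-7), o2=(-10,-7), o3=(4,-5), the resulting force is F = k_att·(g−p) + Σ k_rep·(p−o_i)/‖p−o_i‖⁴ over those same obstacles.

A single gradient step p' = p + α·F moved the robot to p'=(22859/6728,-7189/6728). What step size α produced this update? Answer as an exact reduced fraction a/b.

F_att = 3/4·(g−p) = 3/4·(-14,-6) = (-10.5000,-4.5000)
o1: d²=50 > ρ²=30 → inactive
o2: d²=305 > ρ²=30 → inactive
o3: d²=29 ≤ ρ²=30; F_rep = 38·(2,5)/29² = (0.0904,0.2259)
F = F_att + ΣF_rep = (-10.4096,-4.2741)
Δp = p'−p = (-2.6024,-1.0685); α = Δx/Fx = (-17509/6728) / (-17509/1682) = 1/4
check: Δy/Fy = (-7189/6728) / (-7189/1682) = 1/4 ✓

α = 1/4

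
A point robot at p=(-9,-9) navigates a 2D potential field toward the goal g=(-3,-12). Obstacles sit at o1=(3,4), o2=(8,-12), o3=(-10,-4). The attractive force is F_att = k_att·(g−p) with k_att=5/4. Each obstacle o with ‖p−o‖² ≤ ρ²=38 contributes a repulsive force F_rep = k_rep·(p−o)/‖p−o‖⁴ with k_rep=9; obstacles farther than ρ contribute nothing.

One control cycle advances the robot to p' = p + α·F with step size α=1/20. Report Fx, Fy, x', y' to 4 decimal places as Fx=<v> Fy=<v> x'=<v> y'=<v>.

F_att = 5/4·(g−p) = 5/4·(6,-3) = (7.5000,-3.7500)
o1: d²=313 > ρ²=38 → inactive
o2: d²=298 > ρ²=38 → inactive
o3: d²=26 ≤ ρ²=38; F_rep = 9·(1,-5)/26² = (0.0133,-0.0666)
F = F_att + ΣF_rep = (7.5133,-3.8166)
p' = p + 1/20·F = (-8.6243,-9.1908)

Fx=7.5133 Fy=-3.8166 x'=-8.6243 y'=-9.1908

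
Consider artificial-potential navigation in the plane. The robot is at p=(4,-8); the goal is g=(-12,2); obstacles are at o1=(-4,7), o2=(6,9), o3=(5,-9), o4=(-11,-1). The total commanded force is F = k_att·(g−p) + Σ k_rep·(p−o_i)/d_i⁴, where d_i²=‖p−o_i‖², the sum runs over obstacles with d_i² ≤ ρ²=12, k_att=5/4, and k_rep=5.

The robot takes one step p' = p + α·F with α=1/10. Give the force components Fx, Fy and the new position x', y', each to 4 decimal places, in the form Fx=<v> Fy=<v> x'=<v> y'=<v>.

F_att = 5/4·(g−p) = 5/4·(-16,10) = (-20.0000,12.5000)
o1: d²=289 > ρ²=12 → inactive
o2: d²=293 > ρ²=12 → inactive
o3: d²=2 ≤ ρ²=12; F_rep = 5·(-1,1)/2² = (-1.2500,1.2500)
o4: d²=274 > ρ²=12 → inactive
F = F_att + ΣF_rep = (-21.2500,13.7500)
p' = p + 1/10·F = (1.8750,-6.6250)

Fx=-21.2500 Fy=13.7500 x'=1.8750 y'=-6.6250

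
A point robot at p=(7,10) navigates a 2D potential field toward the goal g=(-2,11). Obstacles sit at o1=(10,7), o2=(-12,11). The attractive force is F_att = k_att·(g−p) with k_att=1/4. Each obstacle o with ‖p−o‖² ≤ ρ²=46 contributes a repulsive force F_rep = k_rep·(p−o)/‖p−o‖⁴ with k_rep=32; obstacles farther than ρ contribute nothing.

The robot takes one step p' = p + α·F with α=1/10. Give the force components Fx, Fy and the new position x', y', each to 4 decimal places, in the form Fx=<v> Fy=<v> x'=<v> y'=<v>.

Fx=-2.5463 Fy=0.5463 x'=6.7454 y'=10.0546

F_att = 1/4·(g−p) = 1/4·(-9,1) = (-2.2500,0.2500)
o1: d²=18 ≤ ρ²=46; F_rep = 32·(-3,3)/18² = (-0.2963,0.2963)
o2: d²=362 > ρ²=46 → inactive
F = F_att + ΣF_rep = (-2.5463,0.5463)
p' = p + 1/10·F = (6.7454,10.0546)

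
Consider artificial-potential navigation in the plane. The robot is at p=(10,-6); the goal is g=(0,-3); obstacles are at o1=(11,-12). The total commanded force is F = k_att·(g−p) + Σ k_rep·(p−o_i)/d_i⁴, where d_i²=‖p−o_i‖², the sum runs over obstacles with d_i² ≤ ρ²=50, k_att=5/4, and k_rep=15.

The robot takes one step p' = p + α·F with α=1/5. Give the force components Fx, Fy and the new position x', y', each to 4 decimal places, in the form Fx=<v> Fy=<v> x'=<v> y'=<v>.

F_att = 5/4·(g−p) = 5/4·(-10,3) = (-12.5000,3.7500)
o1: d²=37 ≤ ρ²=50; F_rep = 15·(-1,6)/37² = (-0.0110,0.0657)
F = F_att + ΣF_rep = (-12.5110,3.8157)
p' = p + 1/5·F = (7.4978,-5.2369)

Fx=-12.5110 Fy=3.8157 x'=7.4978 y'=-5.2369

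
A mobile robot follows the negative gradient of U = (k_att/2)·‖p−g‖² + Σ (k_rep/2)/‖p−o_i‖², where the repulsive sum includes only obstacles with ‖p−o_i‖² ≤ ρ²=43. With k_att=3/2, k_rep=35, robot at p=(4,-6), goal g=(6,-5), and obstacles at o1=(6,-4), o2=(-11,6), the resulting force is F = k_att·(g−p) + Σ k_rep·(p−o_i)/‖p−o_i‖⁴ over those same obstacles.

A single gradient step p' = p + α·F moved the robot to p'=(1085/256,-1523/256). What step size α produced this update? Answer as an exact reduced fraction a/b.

F_att = 3/2·(g−p) = 3/2·(2,1) = (3.0000,1.5000)
o1: d²=8 ≤ ρ²=43; F_rep = 35·(-2,-2)/8² = (-1.0938,-1.0938)
o2: d²=369 > ρ²=43 → inactive
F = F_att + ΣF_rep = (1.9062,0.4062)
Δp = p'−p = (0.2383,0.0508); α = Δx/Fx = (61/256) / (61/32) = 1/8
check: Δy/Fy = (13/256) / (13/32) = 1/8 ✓

α = 1/8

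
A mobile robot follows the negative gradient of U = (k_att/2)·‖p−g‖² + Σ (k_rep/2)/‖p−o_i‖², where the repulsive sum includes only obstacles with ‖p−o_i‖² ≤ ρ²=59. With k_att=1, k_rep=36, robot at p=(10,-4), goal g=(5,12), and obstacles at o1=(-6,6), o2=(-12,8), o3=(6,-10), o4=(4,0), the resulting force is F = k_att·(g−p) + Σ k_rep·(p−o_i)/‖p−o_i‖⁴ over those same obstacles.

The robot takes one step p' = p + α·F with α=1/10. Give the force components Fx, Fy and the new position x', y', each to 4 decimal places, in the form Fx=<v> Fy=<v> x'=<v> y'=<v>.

Fx=-4.8669 Fy=16.0266 x'=9.5133 y'=-2.3973

F_att = 1·(g−p) = 1·(-5,16) = (-5.0000,16.0000)
o1: d²=356 > ρ²=59 → inactive
o2: d²=628 > ρ²=59 → inactive
o3: d²=52 ≤ ρ²=59; F_rep = 36·(4,6)/52² = (0.0533,0.0799)
o4: d²=52 ≤ ρ²=59; F_rep = 36·(6,-4)/52² = (0.0799,-0.0533)
F = F_att + ΣF_rep = (-4.8669,16.0266)
p' = p + 1/10·F = (9.5133,-2.3973)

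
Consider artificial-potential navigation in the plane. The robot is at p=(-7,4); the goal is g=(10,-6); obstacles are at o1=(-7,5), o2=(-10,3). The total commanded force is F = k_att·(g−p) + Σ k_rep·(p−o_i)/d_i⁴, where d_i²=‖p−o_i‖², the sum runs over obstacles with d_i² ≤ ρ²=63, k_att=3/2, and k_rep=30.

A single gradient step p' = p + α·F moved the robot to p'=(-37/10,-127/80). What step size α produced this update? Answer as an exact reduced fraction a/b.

F_att = 3/2·(g−p) = 3/2·(17,-10) = (25.5000,-15.0000)
o1: d²=1 ≤ ρ²=63; F_rep = 30·(0,-1)/1² = (0.0000,-30.0000)
o2: d²=10 ≤ ρ²=63; F_rep = 30·(3,1)/10² = (0.9000,0.3000)
F = F_att + ΣF_rep = (26.4000,-44.7000)
Δp = p'−p = (3.3000,-5.5875); α = Δx/Fx = (33/10) / (132/5) = 1/8
check: Δy/Fy = (-447/80) / (-447/10) = 1/8 ✓

α = 1/8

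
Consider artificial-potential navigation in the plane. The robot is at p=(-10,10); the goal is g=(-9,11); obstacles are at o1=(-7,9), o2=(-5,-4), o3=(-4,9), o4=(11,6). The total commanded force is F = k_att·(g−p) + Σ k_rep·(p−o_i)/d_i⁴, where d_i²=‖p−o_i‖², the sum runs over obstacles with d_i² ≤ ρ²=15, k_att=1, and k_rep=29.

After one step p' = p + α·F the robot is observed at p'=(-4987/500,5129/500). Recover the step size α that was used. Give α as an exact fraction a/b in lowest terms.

α = 1/5

F_att = 1·(g−p) = 1·(1,1) = (1.0000,1.0000)
o1: d²=10 ≤ ρ²=15; F_rep = 29·(-3,1)/10² = (-0.8700,0.2900)
o2: d²=221 > ρ²=15 → inactive
o3: d²=37 > ρ²=15 → inactive
o4: d²=457 > ρ²=15 → inactive
F = F_att + ΣF_rep = (0.1300,1.2900)
Δp = p'−p = (0.0260,0.2580); α = Δx/Fx = (13/500) / (13/100) = 1/5
check: Δy/Fy = (129/500) / (129/100) = 1/5 ✓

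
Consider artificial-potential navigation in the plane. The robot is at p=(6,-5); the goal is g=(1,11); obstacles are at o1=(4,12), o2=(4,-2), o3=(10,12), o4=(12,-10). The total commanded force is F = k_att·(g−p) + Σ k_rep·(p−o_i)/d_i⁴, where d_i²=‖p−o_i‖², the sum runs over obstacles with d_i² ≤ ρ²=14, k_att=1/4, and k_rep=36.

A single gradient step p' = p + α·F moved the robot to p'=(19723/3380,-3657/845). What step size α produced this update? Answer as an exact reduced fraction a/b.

α = 1/5

F_att = 1/4·(g−p) = 1/4·(-5,16) = (-1.2500,4.0000)
o1: d²=293 > ρ²=14 → inactive
o2: d²=13 ≤ ρ²=14; F_rep = 36·(2,-3)/13² = (0.4260,-0.6391)
o3: d²=305 > ρ²=14 → inactive
o4: d²=61 > ρ²=14 → inactive
F = F_att + ΣF_rep = (-0.8240,3.3609)
Δp = p'−p = (-0.1648,0.6722); α = Δx/Fx = (-557/3380) / (-557/676) = 1/5
check: Δy/Fy = (568/845) / (568/169) = 1/5 ✓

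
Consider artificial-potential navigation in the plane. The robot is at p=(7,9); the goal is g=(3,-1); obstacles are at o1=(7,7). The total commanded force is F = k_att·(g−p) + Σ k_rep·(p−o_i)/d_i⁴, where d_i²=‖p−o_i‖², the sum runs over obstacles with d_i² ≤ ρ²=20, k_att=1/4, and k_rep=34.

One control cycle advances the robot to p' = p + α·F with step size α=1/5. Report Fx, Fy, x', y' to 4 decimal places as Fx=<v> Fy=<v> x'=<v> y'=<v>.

F_att = 1/4·(g−p) = 1/4·(-4,-10) = (-1.0000,-2.5000)
o1: d²=4 ≤ ρ²=20; F_rep = 34·(0,2)/4² = (0.0000,4.2500)
F = F_att + ΣF_rep = (-1.0000,1.7500)
p' = p + 1/5·F = (6.8000,9.3500)

Fx=-1.0000 Fy=1.7500 x'=6.8000 y'=9.3500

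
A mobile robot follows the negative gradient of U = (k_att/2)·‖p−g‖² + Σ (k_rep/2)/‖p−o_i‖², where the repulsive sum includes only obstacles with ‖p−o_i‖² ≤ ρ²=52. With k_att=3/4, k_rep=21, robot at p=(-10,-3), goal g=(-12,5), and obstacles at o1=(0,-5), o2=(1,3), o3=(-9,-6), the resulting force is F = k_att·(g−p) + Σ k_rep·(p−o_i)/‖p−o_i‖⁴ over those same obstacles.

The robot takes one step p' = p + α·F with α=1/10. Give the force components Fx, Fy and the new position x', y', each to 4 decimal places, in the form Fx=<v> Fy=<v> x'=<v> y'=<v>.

F_att = 3/4·(g−p) = 3/4·(-2,8) = (-1.5000,6.0000)
o1: d²=104 > ρ²=52 → inactive
o2: d²=157 > ρ²=52 → inactive
o3: d²=10 ≤ ρ²=52; F_rep = 21·(-1,3)/10² = (-0.2100,0.6300)
F = F_att + ΣF_rep = (-1.7100,6.6300)
p' = p + 1/10·F = (-10.1710,-2.3370)

Fx=-1.7100 Fy=6.6300 x'=-10.1710 y'=-2.3370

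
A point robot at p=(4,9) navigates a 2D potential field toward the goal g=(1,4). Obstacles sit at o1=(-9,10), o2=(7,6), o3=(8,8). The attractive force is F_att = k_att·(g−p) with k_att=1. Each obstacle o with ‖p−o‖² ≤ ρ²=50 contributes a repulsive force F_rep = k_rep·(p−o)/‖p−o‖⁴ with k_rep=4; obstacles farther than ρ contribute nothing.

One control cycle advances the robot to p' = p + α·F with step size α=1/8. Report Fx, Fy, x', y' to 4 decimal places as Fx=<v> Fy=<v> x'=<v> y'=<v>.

Fx=-3.0924 Fy=-4.9491 x'=3.6134 y'=8.3814

F_att = 1·(g−p) = 1·(-3,-5) = (-3.0000,-5.0000)
o1: d²=170 > ρ²=50 → inactive
o2: d²=18 ≤ ρ²=50; F_rep = 4·(-3,3)/18² = (-0.0370,0.0370)
o3: d²=17 ≤ ρ²=50; F_rep = 4·(-4,1)/17² = (-0.0554,0.0138)
F = F_att + ΣF_rep = (-3.0924,-4.9491)
p' = p + 1/8·F = (3.6134,8.3814)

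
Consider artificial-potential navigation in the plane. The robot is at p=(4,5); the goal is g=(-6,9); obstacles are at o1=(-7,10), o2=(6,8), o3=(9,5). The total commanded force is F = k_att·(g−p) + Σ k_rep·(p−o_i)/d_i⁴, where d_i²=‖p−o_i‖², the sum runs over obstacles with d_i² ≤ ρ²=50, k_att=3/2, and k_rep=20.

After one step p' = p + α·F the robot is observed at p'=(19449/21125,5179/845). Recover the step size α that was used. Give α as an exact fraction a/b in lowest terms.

α = 1/5

F_att = 3/2·(g−p) = 3/2·(-10,4) = (-15.0000,6.0000)
o1: d²=146 > ρ²=50 → inactive
o2: d²=13 ≤ ρ²=50; F_rep = 20·(-2,-3)/13² = (-0.2367,-0.3550)
o3: d²=25 ≤ ρ²=50; F_rep = 20·(-5,0)/25² = (-0.1600,0.0000)
F = F_att + ΣF_rep = (-15.3967,5.6450)
Δp = p'−p = (-3.0793,1.1290); α = Δx/Fx = (-65051/21125) / (-65051/4225) = 1/5
check: Δy/Fy = (954/845) / (954/169) = 1/5 ✓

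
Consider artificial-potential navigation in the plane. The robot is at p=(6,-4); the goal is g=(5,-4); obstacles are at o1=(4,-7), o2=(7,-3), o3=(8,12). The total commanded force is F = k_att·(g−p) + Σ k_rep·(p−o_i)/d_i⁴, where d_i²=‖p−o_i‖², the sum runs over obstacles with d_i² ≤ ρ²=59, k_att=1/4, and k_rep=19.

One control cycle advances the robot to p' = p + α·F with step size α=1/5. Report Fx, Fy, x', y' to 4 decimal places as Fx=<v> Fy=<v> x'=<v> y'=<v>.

Fx=-4.7751 Fy=-4.4127 x'=5.0450 y'=-4.8825

F_att = 1/4·(g−p) = 1/4·(-1,0) = (-0.2500,0.0000)
o1: d²=13 ≤ ρ²=59; F_rep = 19·(2,3)/13² = (0.2249,0.3373)
o2: d²=2 ≤ ρ²=59; F_rep = 19·(-1,-1)/2² = (-4.7500,-4.7500)
o3: d²=260 > ρ²=59 → inactive
F = F_att + ΣF_rep = (-4.7751,-4.4127)
p' = p + 1/5·F = (5.0450,-4.8825)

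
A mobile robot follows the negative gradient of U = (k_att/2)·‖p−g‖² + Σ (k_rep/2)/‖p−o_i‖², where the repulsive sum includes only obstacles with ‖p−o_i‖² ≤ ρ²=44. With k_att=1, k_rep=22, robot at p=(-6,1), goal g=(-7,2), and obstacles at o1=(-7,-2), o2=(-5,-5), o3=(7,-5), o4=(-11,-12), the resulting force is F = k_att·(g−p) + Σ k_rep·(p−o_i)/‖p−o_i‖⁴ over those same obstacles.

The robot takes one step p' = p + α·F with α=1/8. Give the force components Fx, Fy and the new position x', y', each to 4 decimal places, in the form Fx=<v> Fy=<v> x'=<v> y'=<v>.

Fx=-0.7961 Fy=1.7564 x'=-6.0995 y'=1.2196

F_att = 1·(g−p) = 1·(-1,1) = (-1.0000,1.0000)
o1: d²=10 ≤ ρ²=44; F_rep = 22·(1,3)/10² = (0.2200,0.6600)
o2: d²=37 ≤ ρ²=44; F_rep = 22·(-1,6)/37² = (-0.0161,0.0964)
o3: d²=205 > ρ²=44 → inactive
o4: d²=194 > ρ²=44 → inactive
F = F_att + ΣF_rep = (-0.7961,1.7564)
p' = p + 1/8·F = (-6.0995,1.2196)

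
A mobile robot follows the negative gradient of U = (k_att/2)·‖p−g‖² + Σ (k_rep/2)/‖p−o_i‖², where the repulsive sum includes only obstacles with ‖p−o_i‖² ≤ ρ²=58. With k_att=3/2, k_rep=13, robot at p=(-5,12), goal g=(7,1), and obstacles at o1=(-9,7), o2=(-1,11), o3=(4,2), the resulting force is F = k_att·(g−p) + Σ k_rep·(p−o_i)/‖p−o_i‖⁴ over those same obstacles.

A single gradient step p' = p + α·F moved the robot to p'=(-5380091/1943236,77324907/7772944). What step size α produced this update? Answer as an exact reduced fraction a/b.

F_att = 3/2·(g−p) = 3/2·(12,-11) = (18.0000,-16.5000)
o1: d²=41 ≤ ρ²=58; F_rep = 13·(4,5)/41² = (0.0309,0.0387)
o2: d²=17 ≤ ρ²=58; F_rep = 13·(-4,1)/17² = (-0.1799,0.0450)
o3: d²=181 > ρ²=58 → inactive
F = F_att + ΣF_rep = (17.8510,-16.4163)
Δp = p'−p = (2.2314,-2.0520); α = Δx/Fx = (4336089/1943236) / (8672178/485809) = 1/8
check: Δy/Fy = (-15950421/7772944) / (-15950421/971618) = 1/8 ✓

α = 1/8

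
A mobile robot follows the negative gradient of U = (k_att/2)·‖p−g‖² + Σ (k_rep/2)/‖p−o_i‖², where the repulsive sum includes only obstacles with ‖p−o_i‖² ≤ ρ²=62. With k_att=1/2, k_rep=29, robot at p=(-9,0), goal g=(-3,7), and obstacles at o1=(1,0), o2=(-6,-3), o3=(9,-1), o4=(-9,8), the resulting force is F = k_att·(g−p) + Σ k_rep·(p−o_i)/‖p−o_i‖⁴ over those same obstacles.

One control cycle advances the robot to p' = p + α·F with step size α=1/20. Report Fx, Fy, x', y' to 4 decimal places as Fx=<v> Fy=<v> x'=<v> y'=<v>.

F_att = 1/2·(g−p) = 1/2·(6,7) = (3.0000,3.5000)
o1: d²=100 > ρ²=62 → inactive
o2: d²=18 ≤ ρ²=62; F_rep = 29·(-3,3)/18² = (-0.2685,0.2685)
o3: d²=325 > ρ²=62 → inactive
o4: d²=64 > ρ²=62 → inactive
F = F_att + ΣF_rep = (2.7315,3.7685)
p' = p + 1/20·F = (-8.8634,0.1884)

Fx=2.7315 Fy=3.7685 x'=-8.8634 y'=0.1884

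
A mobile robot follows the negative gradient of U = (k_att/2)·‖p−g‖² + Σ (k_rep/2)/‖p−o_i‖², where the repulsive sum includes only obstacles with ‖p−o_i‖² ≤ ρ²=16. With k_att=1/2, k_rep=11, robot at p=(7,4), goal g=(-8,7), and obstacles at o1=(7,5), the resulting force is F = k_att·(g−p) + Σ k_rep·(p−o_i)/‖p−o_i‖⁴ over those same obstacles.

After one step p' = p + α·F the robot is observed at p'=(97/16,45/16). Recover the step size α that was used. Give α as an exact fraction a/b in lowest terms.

α = 1/8

F_att = 1/2·(g−p) = 1/2·(-15,3) = (-7.5000,1.5000)
o1: d²=1 ≤ ρ²=16; F_rep = 11·(0,-1)/1² = (0.0000,-11.0000)
F = F_att + ΣF_rep = (-7.5000,-9.5000)
Δp = p'−p = (-0.9375,-1.1875); α = Δx/Fx = (-15/16) / (-15/2) = 1/8
check: Δy/Fy = (-19/16) / (-19/2) = 1/8 ✓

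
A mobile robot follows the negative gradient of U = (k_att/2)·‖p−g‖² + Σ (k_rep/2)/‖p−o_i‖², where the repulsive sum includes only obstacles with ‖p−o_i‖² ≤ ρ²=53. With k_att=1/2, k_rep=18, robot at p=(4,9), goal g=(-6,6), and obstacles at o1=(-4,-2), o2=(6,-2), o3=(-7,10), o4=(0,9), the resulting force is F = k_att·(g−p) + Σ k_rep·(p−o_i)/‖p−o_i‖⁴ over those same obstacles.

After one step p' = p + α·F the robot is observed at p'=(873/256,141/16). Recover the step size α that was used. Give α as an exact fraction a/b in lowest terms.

α = 1/8

F_att = 1/2·(g−p) = 1/2·(-10,-3) = (-5.0000,-1.5000)
o1: d²=185 > ρ²=53 → inactive
o2: d²=125 > ρ²=53 → inactive
o3: d²=122 > ρ²=53 → inactive
o4: d²=16 ≤ ρ²=53; F_rep = 18·(4,0)/16² = (0.2812,0.0000)
F = F_att + ΣF_rep = (-4.7188,-1.5000)
Δp = p'−p = (-0.5898,-0.1875); α = Δx/Fx = (-151/256) / (-151/32) = 1/8
check: Δy/Fy = (-3/16) / (-3/2) = 1/8 ✓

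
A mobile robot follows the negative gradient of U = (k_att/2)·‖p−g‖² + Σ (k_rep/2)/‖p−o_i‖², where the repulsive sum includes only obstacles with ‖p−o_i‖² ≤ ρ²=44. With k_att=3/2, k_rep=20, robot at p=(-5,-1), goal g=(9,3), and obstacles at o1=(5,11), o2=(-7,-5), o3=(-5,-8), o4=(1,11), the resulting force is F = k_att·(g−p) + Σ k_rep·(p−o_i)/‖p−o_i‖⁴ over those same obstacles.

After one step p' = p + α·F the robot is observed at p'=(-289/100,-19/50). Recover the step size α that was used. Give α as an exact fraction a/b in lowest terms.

α = 1/10

F_att = 3/2·(g−p) = 3/2·(14,4) = (21.0000,6.0000)
o1: d²=244 > ρ²=44 → inactive
o2: d²=20 ≤ ρ²=44; F_rep = 20·(2,4)/20² = (0.1000,0.2000)
o3: d²=49 > ρ²=44 → inactive
o4: d²=180 > ρ²=44 → inactive
F = F_att + ΣF_rep = (21.1000,6.2000)
Δp = p'−p = (2.1100,0.6200); α = Δx/Fx = (211/100) / (211/10) = 1/10
check: Δy/Fy = (31/50) / (31/5) = 1/10 ✓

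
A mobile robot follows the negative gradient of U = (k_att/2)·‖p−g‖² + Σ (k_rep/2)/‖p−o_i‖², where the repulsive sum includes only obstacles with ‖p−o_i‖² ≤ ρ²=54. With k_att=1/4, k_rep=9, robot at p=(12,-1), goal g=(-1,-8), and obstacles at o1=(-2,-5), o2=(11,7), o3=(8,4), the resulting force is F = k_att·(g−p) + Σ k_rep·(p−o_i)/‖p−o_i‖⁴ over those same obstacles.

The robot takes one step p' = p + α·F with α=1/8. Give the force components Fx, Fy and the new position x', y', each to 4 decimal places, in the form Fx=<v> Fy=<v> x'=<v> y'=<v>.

F_att = 1/4·(g−p) = 1/4·(-13,-7) = (-3.2500,-1.7500)
o1: d²=212 > ρ²=54 → inactive
o2: d²=65 > ρ²=54 → inactive
o3: d²=41 ≤ ρ²=54; F_rep = 9·(4,-5)/41² = (0.0214,-0.0268)
F = F_att + ΣF_rep = (-3.2286,-1.7768)
p' = p + 1/8·F = (11.5964,-1.2221)

Fx=-3.2286 Fy=-1.7768 x'=11.5964 y'=-1.2221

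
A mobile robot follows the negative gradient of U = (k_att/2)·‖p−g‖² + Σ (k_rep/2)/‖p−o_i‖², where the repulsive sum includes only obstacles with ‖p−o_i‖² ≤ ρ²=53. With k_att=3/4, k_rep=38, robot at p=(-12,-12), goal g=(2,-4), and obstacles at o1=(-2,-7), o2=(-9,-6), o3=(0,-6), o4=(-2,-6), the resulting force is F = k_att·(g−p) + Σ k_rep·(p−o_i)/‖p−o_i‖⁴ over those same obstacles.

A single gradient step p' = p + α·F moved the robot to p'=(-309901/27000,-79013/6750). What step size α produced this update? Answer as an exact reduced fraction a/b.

F_att = 3/4·(g−p) = 3/4·(14,8) = (10.5000,6.0000)
o1: d²=125 > ρ²=53 → inactive
o2: d²=45 ≤ ρ²=53; F_rep = 38·(-3,-6)/45² = (-0.0563,-0.1126)
o3: d²=180 > ρ²=53 → inactive
o4: d²=136 > ρ²=53 → inactive
F = F_att + ΣF_rep = (10.4437,5.8874)
Δp = p'−p = (0.5222,0.2944); α = Δx/Fx = (14099/27000) / (14099/1350) = 1/20
check: Δy/Fy = (1987/6750) / (3974/675) = 1/20 ✓

α = 1/20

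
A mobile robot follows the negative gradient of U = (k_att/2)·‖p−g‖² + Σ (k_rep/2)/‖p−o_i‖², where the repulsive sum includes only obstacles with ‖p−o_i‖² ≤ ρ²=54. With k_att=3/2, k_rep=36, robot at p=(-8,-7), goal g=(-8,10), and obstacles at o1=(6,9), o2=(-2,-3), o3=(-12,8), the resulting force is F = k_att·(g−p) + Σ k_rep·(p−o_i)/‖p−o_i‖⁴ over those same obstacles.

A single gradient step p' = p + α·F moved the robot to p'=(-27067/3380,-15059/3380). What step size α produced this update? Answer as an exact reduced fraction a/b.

α = 1/10

F_att = 3/2·(g−p) = 3/2·(0,17) = (0.0000,25.5000)
o1: d²=452 > ρ²=54 → inactive
o2: d²=52 ≤ ρ²=54; F_rep = 36·(-6,-4)/52² = (-0.0799,-0.0533)
o3: d²=241 > ρ²=54 → inactive
F = F_att + ΣF_rep = (-0.0799,25.4467)
Δp = p'−p = (-0.0080,2.5447); α = Δx/Fx = (-27/3380) / (-27/338) = 1/10
check: Δy/Fy = (8601/3380) / (8601/338) = 1/10 ✓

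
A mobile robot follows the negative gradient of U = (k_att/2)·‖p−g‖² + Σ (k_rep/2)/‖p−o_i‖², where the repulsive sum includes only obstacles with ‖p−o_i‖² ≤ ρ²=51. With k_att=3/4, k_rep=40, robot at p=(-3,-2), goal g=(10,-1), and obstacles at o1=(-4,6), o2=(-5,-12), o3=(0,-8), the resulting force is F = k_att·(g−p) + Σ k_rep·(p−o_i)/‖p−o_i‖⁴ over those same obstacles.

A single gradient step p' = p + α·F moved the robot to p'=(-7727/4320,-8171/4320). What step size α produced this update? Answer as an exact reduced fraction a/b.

α = 1/8

F_att = 3/4·(g−p) = 3/4·(13,1) = (9.7500,0.7500)
o1: d²=65 > ρ²=51 → inactive
o2: d²=104 > ρ²=51 → inactive
o3: d²=45 ≤ ρ²=51; F_rep = 40·(-3,6)/45² = (-0.0593,0.1185)
F = F_att + ΣF_rep = (9.6907,0.8685)
Δp = p'−p = (1.2113,0.1086); α = Δx/Fx = (5233/4320) / (5233/540) = 1/8
check: Δy/Fy = (469/4320) / (469/540) = 1/8 ✓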